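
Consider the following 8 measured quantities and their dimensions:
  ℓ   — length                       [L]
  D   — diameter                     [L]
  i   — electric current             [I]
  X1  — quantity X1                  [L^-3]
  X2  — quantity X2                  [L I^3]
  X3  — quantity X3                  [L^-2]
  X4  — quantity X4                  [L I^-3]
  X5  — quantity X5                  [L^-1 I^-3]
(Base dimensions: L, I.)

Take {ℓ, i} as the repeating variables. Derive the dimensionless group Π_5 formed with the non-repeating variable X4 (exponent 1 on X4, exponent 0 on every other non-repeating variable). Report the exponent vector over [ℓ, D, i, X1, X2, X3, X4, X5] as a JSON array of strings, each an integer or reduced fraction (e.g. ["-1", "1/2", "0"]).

["-1", "0", "3", "0", "0", "0", "1", "0"]

Write exponents as rows L,I / cols ℓ,D,i,X1,X2,X3,X4,X5:
  L: [ 1  1  0 -3  1 -2  1 -1]
  I: [ 0  0  1  0  3  0 -3 -3]
Echelon form has 2 nonzero rows (pivots: ℓ,i)
Repeat: ℓ,i; free: D,X1,X2,X3,X4,X5
RREF:
  r0: [   1    1    0   -3    1   -2    1   -1]
  r1: [   0    0    1    0    3    0   -3   -3]
Fix exponent of X4 at 1, D at 0, X1 at 0, X2 at 0, X3 at 0, X5 at 0; solve each RREF row for its pivot's exponent:
  r0: exp(ℓ) + (1)·1 = 0 ⇒ exp(ℓ) = -1
  r1: exp(i) + (-3)·1 = 0 ⇒ exp(i) = 3
Π_5 = ℓ^-1 · i^3 · X4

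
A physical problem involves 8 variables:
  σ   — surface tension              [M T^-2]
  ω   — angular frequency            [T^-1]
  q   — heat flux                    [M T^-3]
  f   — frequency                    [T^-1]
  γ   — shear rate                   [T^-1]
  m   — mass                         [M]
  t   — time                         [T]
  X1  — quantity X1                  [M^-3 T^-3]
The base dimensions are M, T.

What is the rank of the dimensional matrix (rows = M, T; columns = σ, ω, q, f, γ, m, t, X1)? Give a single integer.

2

Dimensional matrix (M×T by σ×ω×q×f×γ×m×t×X1):
  M: [ 1  0  1  0  0  1  0 -3]
  T: [-2 -1 -3 -1 -1  0  1 -3]
Row reduction gives pivot columns σ,ω; rank = 2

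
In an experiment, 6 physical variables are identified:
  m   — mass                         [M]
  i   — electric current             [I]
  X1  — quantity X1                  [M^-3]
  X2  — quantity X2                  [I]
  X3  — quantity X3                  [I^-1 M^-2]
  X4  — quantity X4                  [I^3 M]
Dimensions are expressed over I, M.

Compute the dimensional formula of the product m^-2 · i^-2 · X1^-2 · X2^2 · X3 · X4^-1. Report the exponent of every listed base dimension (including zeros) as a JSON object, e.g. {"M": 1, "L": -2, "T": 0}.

Exponent matrix [I,M] × [m,i,X1,X2,X3,X4]:
  I: [ 0  1  0  1 -1  3]
  M: [ 1  0 -3  0 -2  1]
  [I]: (-2)·0+(-2)·1+(-2)·0+(2)·1+(1)·-1+(-1)·3 = -4
  [M]: (-2)·1+(-2)·0+(-2)·-3+(2)·0+(1)·-2+(-1)·1 = 1
⇒ I^-4 M

{"I": -4, "M": 1}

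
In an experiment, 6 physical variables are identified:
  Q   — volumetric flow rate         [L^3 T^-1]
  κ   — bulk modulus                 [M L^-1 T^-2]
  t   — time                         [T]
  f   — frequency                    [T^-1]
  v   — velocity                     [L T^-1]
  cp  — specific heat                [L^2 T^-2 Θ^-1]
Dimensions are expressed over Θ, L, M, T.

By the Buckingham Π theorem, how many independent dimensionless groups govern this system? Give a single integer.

2

Dimensional matrix (Θ×L×M×T by Q×κ×t×f×v×cp):
  Θ: [ 0  0  0  0  0 -1]
  L: [ 3 -1  0  0  1  2]
  M: [ 0  1  0  0  0  0]
  T: [-1 -2  1 -1 -1 -2]
Row reduction gives pivot columns Q,κ,t,cp; rank = 4
n=6, r=4 ⇒ 2 dimensionless groups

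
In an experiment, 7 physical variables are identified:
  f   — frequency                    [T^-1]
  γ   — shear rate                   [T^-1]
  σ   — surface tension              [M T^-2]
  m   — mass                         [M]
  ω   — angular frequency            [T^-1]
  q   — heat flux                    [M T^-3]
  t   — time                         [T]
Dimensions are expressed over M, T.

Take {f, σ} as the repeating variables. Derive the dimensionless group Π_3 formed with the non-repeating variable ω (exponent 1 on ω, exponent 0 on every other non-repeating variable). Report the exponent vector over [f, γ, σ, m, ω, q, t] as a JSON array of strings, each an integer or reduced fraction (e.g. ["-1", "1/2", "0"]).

["-1", "0", "0", "0", "1", "0", "0"]

Dimensional matrix (M×T by f×γ×σ×m×ω×q×t):
  M: [ 0  0  1  1  0  1  0]
  T: [-1 -1 -2  0 -1 -3  1]
Echelon form has 2 nonzero rows (pivots: f,σ)
Repeat: f,σ; free: γ,m,ω,q,t
RREF:
  r0: [   1    1    0   -2    1    1   -1]
  r1: [   0    0    1    1    0    1    0]
Fix exponent of ω at 1, γ at 0, m at 0, q at 0, t at 0; solve each RREF row for its pivot's exponent:
  r0: exp(f) + (1)·1 = 0 ⇒ exp(f) = -1
  r1: exp(σ) + (0)·1 = 0 ⇒ exp(σ) = 0
Π_3 = f^-1 · ω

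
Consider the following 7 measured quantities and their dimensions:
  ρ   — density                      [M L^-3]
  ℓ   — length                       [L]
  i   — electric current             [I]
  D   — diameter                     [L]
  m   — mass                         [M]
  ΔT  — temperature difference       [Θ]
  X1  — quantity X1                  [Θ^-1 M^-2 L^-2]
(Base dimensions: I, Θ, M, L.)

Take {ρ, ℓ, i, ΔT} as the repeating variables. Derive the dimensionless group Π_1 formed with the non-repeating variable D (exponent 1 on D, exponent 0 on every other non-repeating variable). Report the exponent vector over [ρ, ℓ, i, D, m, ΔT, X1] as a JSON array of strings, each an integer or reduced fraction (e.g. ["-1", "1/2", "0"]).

Exponent matrix [I,Θ,M,L] × [ρ,ℓ,i,D,m,ΔT,X1]:
  I: [ 0  0  1  0  0  0  0]
  Θ: [ 0  0  0  0  0  1 -1]
  M: [ 1  0  0  0  1  0 -2]
  L: [-3  1  0  1  0  0 -2]
RREF → pivots at {ρ,ℓ,i,ΔT} ⇒ r = 4
Repeat: ρ,ℓ,i,ΔT; free: D,m,X1
RREF:
  r0: [   1    0    0    0    1    0   -2]
  r1: [   0    1    0    1    3    0   -8]
  r2: [   0    0    1    0    0    0    0]
  r3: [   0    0    0    0    0    1   -1]
Fix exponent of D at 1, m at 0, X1 at 0; solve each RREF row for its pivot's exponent:
  r0: exp(ρ) + (0)·1 = 0 ⇒ exp(ρ) = 0
  r1: exp(ℓ) + (1)·1 = 0 ⇒ exp(ℓ) = -1
  r2: exp(i) + (0)·1 = 0 ⇒ exp(i) = 0
  r3: exp(ΔT) + (0)·1 = 0 ⇒ exp(ΔT) = 0
Π_1 = ℓ^-1 · D

["0", "-1", "0", "1", "0", "0", "0"]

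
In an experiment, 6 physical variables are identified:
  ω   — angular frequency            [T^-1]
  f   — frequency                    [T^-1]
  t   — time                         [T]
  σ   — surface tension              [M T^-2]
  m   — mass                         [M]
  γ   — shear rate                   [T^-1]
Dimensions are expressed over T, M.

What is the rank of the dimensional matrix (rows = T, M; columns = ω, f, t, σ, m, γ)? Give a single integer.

Dimensional matrix (T×M by ω×f×t×σ×m×γ):
  T: [-1 -1  1 -2  0 -1]
  M: [ 0  0  0  1  1  0]
Row reduction gives pivot columns ω,σ; rank = 2

2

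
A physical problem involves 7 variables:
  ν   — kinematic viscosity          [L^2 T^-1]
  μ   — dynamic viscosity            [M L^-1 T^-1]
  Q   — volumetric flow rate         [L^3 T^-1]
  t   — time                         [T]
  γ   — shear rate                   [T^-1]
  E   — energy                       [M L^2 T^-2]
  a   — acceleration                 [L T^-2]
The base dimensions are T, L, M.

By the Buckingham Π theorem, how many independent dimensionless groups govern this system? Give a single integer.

Exponent matrix [T,L,M] × [ν,μ,Q,t,γ,E,a]:
  T: [-1 -1 -1  1 -1 -2 -2]
  L: [ 2 -1  3  0  0  2  1]
  M: [ 0  1  0  0  0  1  0]
Row reduction gives pivot columns ν,μ,Q; rank = 3
7 vars − rank 3 = 4 Π groups

4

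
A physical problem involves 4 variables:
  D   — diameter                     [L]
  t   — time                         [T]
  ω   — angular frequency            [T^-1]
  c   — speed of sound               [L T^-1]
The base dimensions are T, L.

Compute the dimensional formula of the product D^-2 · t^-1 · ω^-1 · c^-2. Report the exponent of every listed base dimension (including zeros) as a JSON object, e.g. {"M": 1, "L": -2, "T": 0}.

Exponent matrix [T,L] × [D,t,ω,c]:
  T: [ 0  1 -1 -1]
  L: [ 1  0  0  1]
  [T]: (-2)·0+(-1)·1+(-1)·-1+(-2)·-1 = 2
  [L]: (-2)·1+(-1)·0+(-1)·0+(-2)·1 = -4
⇒ T^2 L^-4

{"T": 2, "L": -4}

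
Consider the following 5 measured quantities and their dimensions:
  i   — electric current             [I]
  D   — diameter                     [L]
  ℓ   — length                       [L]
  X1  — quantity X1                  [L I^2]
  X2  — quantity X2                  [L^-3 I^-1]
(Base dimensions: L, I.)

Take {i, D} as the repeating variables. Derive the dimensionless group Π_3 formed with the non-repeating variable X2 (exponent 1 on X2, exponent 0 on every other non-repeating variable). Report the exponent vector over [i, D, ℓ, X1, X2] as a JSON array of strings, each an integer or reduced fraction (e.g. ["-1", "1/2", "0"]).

Dimensional matrix (L×I by i×D×ℓ×X1×X2):
  L: [ 0  1  1  1 -3]
  I: [ 1  0  0  2 -1]
Row reduction gives pivot columns i,D; rank = 2
Repeat: i,D; free: ℓ,X1,X2
RREF:
  r0: [   1    0    0    2   -1]
  r1: [   0    1    1    1   -3]
Fix exponent of X2 at 1, ℓ at 0, X1 at 0; solve each RREF row for its pivot's exponent:
  r0: exp(i) + (-1)·1 = 0 ⇒ exp(i) = 1
  r1: exp(D) + (-3)·1 = 0 ⇒ exp(D) = 3
Π_3 = i · D^3 · X2

["1", "3", "0", "0", "1"]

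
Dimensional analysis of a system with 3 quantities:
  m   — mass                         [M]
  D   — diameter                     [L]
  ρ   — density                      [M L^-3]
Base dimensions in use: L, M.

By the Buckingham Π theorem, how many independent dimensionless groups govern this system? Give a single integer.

Exponent matrix [L,M] × [m,D,ρ]:
  L: [ 0  1 -3]
  M: [ 1  0  1]
Row reduction gives pivot columns m,D; rank = 2
3 vars − rank 2 = 1 Π group

1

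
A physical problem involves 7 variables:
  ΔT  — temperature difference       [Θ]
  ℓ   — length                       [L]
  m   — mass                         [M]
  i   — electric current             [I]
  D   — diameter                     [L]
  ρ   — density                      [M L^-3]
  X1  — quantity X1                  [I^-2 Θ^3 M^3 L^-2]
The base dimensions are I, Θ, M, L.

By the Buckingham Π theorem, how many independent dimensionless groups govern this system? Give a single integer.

3

Exponent matrix [I,Θ,M,L] × [ΔT,ℓ,m,i,D,ρ,X1]:
  I: [ 0  0  0  1  0  0 -2]
  Θ: [ 1  0  0  0  0  0  3]
  M: [ 0  0  1  0  0  1  3]
  L: [ 0  1  0  0  1 -3 -2]
Row reduction gives pivot columns ΔT,ℓ,m,i; rank = 4
7 vars − rank 4 = 3 Π groups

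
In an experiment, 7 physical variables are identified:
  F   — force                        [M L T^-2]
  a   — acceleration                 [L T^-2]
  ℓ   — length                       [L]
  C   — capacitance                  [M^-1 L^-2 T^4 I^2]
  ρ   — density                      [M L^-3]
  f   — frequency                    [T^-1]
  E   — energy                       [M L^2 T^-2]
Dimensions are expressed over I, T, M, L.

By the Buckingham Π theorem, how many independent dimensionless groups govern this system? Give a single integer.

Dimensional matrix (I×T×M×L by F×a×ℓ×C×ρ×f×E):
  I: [ 0  0  0  2  0  0  0]
  T: [-2 -2  0  4  0 -1 -2]
  M: [ 1  0  0 -1  1  0  1]
  L: [ 1  1  1 -2 -3  0  2]
RREF → pivots at {F,a,ℓ,C} ⇒ r = 4
7 vars − rank 4 = 3 Π groups

3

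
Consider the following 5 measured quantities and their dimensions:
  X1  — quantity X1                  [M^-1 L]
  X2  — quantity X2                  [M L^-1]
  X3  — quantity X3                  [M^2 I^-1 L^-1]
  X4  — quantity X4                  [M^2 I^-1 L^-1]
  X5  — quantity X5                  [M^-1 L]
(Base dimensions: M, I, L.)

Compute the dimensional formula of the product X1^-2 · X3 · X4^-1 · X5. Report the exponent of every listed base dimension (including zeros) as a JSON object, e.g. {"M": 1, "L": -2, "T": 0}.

Dimensional matrix (M×I×L by X1×X2×X3×X4×X5):
  M: [-1  1  2  2 -1]
  I: [ 0  0 -1 -1  0]
  L: [ 1 -1 -1 -1  1]
  [M]: (-2)·-1+(1)·2+(-1)·2+(1)·-1 = 1
  [I]: (-2)·0+(1)·-1+(-1)·-1+(1)·0 = 0
  [L]: (-2)·1+(1)·-1+(-1)·-1+(1)·1 = -1
⇒ M L^-1

{"M": 1, "I": 0, "L": -1}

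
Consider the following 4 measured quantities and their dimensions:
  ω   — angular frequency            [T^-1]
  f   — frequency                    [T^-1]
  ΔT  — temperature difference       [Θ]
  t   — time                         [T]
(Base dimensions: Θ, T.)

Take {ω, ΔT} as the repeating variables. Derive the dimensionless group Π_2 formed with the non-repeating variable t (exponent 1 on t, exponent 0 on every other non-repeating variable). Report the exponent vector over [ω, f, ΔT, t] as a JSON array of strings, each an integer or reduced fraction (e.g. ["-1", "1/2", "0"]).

Exponent matrix [Θ,T] × [ω,f,ΔT,t]:
  Θ: [ 0  0  1  0]
  T: [-1 -1  0  1]
RREF → pivots at {ω,ΔT} ⇒ r = 2
Repeat: ω,ΔT; free: f,t
RREF:
  r0: [   1    1    0   -1]
  r1: [   0    0    1    0]
Fix exponent of t at 1, f at 0; solve each RREF row for its pivot's exponent:
  r0: exp(ω) + (-1)·1 = 0 ⇒ exp(ω) = 1
  r1: exp(ΔT) + (0)·1 = 0 ⇒ exp(ΔT) = 0
Π_2 = ω · t

["1", "0", "0", "1"]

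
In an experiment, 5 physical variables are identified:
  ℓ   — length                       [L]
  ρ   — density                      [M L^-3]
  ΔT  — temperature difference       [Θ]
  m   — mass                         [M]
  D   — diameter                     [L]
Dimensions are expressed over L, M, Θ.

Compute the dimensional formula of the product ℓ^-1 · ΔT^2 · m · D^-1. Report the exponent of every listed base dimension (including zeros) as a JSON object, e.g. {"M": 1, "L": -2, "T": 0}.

{"L": -2, "M": 1, "Θ": 2}

Dimensional matrix (L×M×Θ by ℓ×ρ×ΔT×m×D):
  L: [ 1 -3  0  0  1]
  M: [ 0  1  0  1  0]
  Θ: [ 0  0  1  0  0]
  [L]: (-1)·1+(2)·0+(1)·0+(-1)·1 = -2
  [M]: (-1)·0+(2)·0+(1)·1+(-1)·0 = 1
  [Θ]: (-1)·0+(2)·1+(1)·0+(-1)·0 = 2
⇒ L^-2 M Θ^2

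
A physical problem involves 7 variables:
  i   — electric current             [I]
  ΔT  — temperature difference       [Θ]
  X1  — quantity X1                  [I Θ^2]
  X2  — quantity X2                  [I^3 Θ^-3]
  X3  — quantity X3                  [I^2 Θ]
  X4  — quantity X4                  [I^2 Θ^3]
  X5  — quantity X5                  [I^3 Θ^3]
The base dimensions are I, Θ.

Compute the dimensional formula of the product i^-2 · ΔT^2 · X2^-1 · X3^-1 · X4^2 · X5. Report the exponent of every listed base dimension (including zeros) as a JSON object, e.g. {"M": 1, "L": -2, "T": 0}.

{"I": 0, "Θ": 13}

Write exponents as rows I,Θ / cols i,ΔT,X1,X2,X3,X4,X5:
  I: [ 1  0  1  3  2  2  3]
  Θ: [ 0  1  2 -3  1  3  3]
  [I]: (-2)·1+(2)·0+(-1)·3+(-1)·2+(2)·2+(1)·3 = 0
  [Θ]: (-2)·0+(2)·1+(-1)·-3+(-1)·1+(2)·3+(1)·3 = 13
⇒ Θ^13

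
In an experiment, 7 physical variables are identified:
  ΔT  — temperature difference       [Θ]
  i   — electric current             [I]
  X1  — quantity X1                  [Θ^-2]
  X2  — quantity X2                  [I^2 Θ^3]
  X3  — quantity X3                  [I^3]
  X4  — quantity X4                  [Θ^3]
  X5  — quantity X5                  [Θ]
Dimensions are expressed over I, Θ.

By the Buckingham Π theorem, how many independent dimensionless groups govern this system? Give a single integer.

5

Dimensional matrix (I×Θ by ΔT×i×X1×X2×X3×X4×X5):
  I: [ 0  1  0  2  3  0  0]
  Θ: [ 1  0 -2  3  0  3  1]
RREF → pivots at {ΔT,i} ⇒ r = 2
Π count = n − r = 7 − 2 = 5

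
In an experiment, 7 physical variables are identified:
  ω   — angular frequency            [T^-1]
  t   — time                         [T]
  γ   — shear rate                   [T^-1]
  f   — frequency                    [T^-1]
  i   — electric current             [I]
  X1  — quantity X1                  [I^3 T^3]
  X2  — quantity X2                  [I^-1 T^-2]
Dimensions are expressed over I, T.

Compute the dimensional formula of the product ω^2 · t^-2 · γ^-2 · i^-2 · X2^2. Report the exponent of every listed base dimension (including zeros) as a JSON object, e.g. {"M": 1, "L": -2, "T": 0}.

Exponent matrix [I,T] × [ω,t,γ,f,i,X1,X2]:
  I: [ 0  0  0  0  1  3 -1]
  T: [-1  1 -1 -1  0  3 -2]
  [I]: (2)·0+(-2)·0+(-2)·0+(-2)·1+(2)·-1 = -4
  [T]: (2)·-1+(-2)·1+(-2)·-1+(-2)·0+(2)·-2 = -6
⇒ I^-4 T^-6

{"I": -4, "T": -6}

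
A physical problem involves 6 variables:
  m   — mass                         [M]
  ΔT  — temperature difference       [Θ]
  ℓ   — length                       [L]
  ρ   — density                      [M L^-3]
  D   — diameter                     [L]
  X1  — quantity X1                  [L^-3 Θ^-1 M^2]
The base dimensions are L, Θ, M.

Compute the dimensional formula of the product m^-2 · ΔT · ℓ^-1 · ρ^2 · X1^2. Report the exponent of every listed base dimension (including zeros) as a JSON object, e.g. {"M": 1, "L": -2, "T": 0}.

Exponent matrix [L,Θ,M] × [m,ΔT,ℓ,ρ,D,X1]:
  L: [ 0  0  1 -3  1 -3]
  Θ: [ 0  1  0  0  0 -1]
  M: [ 1  0  0  1  0  2]
  [L]: (-2)·0+(1)·0+(-1)·1+(2)·-3+(2)·-3 = -13
  [Θ]: (-2)·0+(1)·1+(-1)·0+(2)·0+(2)·-1 = -1
  [M]: (-2)·1+(1)·0+(-1)·0+(2)·1+(2)·2 = 4
⇒ L^-13 Θ^-1 M^4

{"L": -13, "Θ": -1, "M": 4}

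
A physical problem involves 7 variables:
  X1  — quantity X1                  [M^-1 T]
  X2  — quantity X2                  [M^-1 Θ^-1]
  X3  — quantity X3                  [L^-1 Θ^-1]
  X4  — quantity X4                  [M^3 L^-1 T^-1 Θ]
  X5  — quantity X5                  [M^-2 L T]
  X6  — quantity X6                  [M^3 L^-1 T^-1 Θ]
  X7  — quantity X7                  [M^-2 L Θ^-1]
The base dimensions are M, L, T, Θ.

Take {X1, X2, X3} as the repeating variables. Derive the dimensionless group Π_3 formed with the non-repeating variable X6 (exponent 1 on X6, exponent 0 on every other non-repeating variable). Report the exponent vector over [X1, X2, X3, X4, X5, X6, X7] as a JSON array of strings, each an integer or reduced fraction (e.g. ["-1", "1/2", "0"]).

Exponent matrix [M,L,T,Θ] × [X1,X2,X3,X4,X5,X6,X7]:
  M: [-1 -1  0  3 -2  3 -2]
  L: [ 0  0 -1 -1  1 -1  1]
  T: [ 1  0  0 -1  1 -1  0]
  Θ: [ 0 -1 -1  1  0  1 -1]
Row reduction gives pivot columns X1,X2,X3; rank = 3
Pivot set = {X1,X2,X3}, free = {X4,X5,X6,X7}
RREF:
  r0: [   1    0    0   -1    1   -1    0]
  r1: [   0    1    0   -2    1   -2    2]
  r2: [   0    0    1    1   -1    1   -1]
  r3: [   0    0    0    0    0    0    0]
Fix exponent of X6 at 1, X4 at 0, X5 at 0, X7 at 0; solve each RREF row for its pivot's exponent:
  r0: exp(X1) + (-1)·1 = 0 ⇒ exp(X1) = 1
  r1: exp(X2) + (-2)·1 = 0 ⇒ exp(X2) = 2
  r2: exp(X3) + (1)·1 = 0 ⇒ exp(X3) = -1
Π_3 = X1 · X2^2 · X3^-1 · X6

["1", "2", "-1", "0", "0", "1", "0"]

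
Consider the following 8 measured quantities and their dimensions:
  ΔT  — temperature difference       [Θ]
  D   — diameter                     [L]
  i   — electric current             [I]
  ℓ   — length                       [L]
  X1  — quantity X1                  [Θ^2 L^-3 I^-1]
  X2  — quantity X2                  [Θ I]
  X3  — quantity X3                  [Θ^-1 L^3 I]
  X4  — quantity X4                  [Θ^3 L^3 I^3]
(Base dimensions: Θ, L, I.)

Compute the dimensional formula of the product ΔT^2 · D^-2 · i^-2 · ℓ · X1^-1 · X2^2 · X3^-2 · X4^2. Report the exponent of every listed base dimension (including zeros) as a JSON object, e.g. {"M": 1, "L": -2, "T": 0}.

{"Θ": 10, "L": 2, "I": 5}

Write exponents as rows Θ,L,I / cols ΔT,D,i,ℓ,X1,X2,X3,X4:
  Θ: [ 1  0  0  0  2  1 -1  3]
  L: [ 0  1  0  1 -3  0  3  3]
  I: [ 0  0  1  0 -1  1  1  3]
  [Θ]: (2)·1+(-2)·0+(-2)·0+(1)·0+(-1)·2+(2)·1+(-2)·-1+(2)·3 = 10
  [L]: (2)·0+(-2)·1+(-2)·0+(1)·1+(-1)·-3+(2)·0+(-2)·3+(2)·3 = 2
  [I]: (2)·0+(-2)·0+(-2)·1+(1)·0+(-1)·-1+(2)·1+(-2)·1+(2)·3 = 5
⇒ Θ^10 L^2 I^5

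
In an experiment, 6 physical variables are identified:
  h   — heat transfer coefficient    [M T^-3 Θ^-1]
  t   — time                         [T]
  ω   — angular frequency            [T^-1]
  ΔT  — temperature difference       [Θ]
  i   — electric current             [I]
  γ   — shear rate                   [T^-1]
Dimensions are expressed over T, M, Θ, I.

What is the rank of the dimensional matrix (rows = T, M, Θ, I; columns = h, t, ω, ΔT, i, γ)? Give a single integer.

4

Dimensional matrix (T×M×Θ×I by h×t×ω×ΔT×i×γ):
  T: [-3  1 -1  0  0 -1]
  M: [ 1  0  0  0  0  0]
  Θ: [-1  0  0  1  0  0]
  I: [ 0  0  0  0  1  0]
Echelon form has 4 nonzero rows (pivots: h,t,ΔT,i)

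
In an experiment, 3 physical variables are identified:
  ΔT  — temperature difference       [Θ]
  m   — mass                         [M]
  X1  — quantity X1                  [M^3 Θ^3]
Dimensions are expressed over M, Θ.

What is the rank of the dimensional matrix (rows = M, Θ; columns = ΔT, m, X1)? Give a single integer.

Write exponents as rows M,Θ / cols ΔT,m,X1:
  M: [ 0  1  3]
  Θ: [ 1  0  3]
Echelon form has 2 nonzero rows (pivots: ΔT,m)

2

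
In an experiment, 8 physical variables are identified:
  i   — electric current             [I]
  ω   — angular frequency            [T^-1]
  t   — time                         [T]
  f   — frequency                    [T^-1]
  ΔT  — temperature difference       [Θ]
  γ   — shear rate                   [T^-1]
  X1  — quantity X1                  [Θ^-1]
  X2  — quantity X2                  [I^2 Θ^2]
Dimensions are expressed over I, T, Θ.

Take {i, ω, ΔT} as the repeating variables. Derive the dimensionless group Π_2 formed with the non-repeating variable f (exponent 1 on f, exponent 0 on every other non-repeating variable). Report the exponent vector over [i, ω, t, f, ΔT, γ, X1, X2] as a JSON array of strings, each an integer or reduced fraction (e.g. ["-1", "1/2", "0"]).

["0", "-1", "0", "1", "0", "0", "0", "0"]

Dimensional matrix (I×T×Θ by i×ω×t×f×ΔT×γ×X1×X2):
  I: [ 1  0  0  0  0  0  0  2]
  T: [ 0 -1  1 -1  0 -1  0  0]
  Θ: [ 0  0  0  0  1  0 -1  2]
RREF → pivots at {i,ω,ΔT} ⇒ r = 3
Repeat: i,ω,ΔT; free: t,f,γ,X1,X2
RREF:
  r0: [   1    0    0    0    0    0    0    2]
  r1: [   0    1   -1    1    0    1    0    0]
  r2: [   0    0    0    0    1    0   -1    2]
Fix exponent of f at 1, t at 0, γ at 0, X1 at 0, X2 at 0; solve each RREF row for its pivot's exponent:
  r0: exp(i) + (0)·1 = 0 ⇒ exp(i) = 0
  r1: exp(ω) + (1)·1 = 0 ⇒ exp(ω) = -1
  r2: exp(ΔT) + (0)·1 = 0 ⇒ exp(ΔT) = 0
Π_2 = ω^-1 · f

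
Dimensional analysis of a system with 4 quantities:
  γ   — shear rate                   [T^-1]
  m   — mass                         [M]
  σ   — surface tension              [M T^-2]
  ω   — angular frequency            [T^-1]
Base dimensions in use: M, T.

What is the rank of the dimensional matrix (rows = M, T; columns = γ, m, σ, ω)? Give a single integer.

2

Exponent matrix [M,T] × [γ,m,σ,ω]:
  M: [ 0  1  1  0]
  T: [-1  0 -2 -1]
RREF → pivots at {γ,m} ⇒ r = 2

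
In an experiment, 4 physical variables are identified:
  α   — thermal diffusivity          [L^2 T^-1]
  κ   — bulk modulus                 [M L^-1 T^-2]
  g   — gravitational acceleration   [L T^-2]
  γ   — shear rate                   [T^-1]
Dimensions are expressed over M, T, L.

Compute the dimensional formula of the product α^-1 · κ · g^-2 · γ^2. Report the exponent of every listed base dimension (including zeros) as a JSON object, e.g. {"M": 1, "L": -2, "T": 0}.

{"M": 1, "T": 1, "L": -5}

Write exponents as rows M,T,L / cols α,κ,g,γ:
  M: [ 0  1  0  0]
  T: [-1 -2 -2 -1]
  L: [ 2 -1  1  0]
  [M]: (-1)·0+(1)·1+(-2)·0+(2)·0 = 1
  [T]: (-1)·-1+(1)·-2+(-2)·-2+(2)·-1 = 1
  [L]: (-1)·2+(1)·-1+(-2)·1+(2)·0 = -5
⇒ M T L^-5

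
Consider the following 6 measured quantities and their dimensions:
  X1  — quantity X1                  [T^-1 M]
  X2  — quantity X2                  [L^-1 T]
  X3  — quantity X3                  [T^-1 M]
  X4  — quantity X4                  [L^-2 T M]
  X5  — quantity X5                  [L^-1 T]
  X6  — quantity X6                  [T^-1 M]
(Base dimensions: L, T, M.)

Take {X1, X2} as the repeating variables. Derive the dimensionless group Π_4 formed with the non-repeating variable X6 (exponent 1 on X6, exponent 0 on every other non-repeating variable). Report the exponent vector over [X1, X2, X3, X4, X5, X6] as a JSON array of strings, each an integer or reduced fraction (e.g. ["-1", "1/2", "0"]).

Dimensional matrix (L×T×M by X1×X2×X3×X4×X5×X6):
  L: [ 0 -1  0 -2 -1  0]
  T: [-1  1 -1  1  1 -1]
  M: [ 1  0  1  1  0  1]
Echelon form has 2 nonzero rows (pivots: X1,X2)
Pivot set = {X1,X2}, free = {X3,X4,X5,X6}
RREF:
  r0: [   1    0    1    1    0    1]
  r1: [   0    1    0    2    1    0]
  r2: [   0    0    0    0    0    0]
Fix exponent of X6 at 1, X3 at 0, X4 at 0, X5 at 0; solve each RREF row for its pivot's exponent:
  r0: exp(X1) + (1)·1 = 0 ⇒ exp(X1) = -1
  r1: exp(X2) + (0)·1 = 0 ⇒ exp(X2) = 0
Π_4 = X1^-1 · X6

["-1", "0", "0", "0", "0", "1"]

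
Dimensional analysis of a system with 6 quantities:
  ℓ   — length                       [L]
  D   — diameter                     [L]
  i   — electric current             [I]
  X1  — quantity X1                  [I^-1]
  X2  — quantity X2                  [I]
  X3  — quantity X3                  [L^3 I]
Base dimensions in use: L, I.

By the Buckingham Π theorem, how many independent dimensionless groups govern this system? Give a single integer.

Exponent matrix [L,I] × [ℓ,D,i,X1,X2,X3]:
  L: [ 1  1  0  0  0  3]
  I: [ 0  0  1 -1  1  1]
RREF → pivots at {ℓ,i} ⇒ r = 2
6 vars − rank 2 = 4 Π groups

4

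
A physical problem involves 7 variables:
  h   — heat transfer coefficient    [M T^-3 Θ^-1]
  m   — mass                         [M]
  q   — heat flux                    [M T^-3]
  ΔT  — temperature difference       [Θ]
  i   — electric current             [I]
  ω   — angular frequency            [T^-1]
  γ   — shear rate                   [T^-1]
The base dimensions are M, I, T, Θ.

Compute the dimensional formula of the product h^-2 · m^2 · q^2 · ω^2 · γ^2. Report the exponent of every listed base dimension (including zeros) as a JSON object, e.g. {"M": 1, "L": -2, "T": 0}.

{"M": 2, "I": 0, "T": -4, "Θ": 2}

Exponent matrix [M,I,T,Θ] × [h,m,q,ΔT,i,ω,γ]:
  M: [ 1  1  1  0  0  0  0]
  I: [ 0  0  0  0  1  0  0]
  T: [-3  0 -3  0  0 -1 -1]
  Θ: [-1  0  0  1  0  0  0]
  [M]: (-2)·1+(2)·1+(2)·1+(2)·0+(2)·0 = 2
  [I]: (-2)·0+(2)·0+(2)·0+(2)·0+(2)·0 = 0
  [T]: (-2)·-3+(2)·0+(2)·-3+(2)·-1+(2)·-1 = -4
  [Θ]: (-2)·-1+(2)·0+(2)·0+(2)·0+(2)·0 = 2
⇒ M^2 T^-4 Θ^2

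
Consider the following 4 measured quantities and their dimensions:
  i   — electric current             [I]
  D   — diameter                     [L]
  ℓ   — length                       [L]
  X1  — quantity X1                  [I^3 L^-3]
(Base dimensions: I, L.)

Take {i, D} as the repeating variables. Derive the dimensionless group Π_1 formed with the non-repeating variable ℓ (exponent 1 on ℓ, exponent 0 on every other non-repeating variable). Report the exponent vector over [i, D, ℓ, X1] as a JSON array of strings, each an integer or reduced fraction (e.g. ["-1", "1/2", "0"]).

Write exponents as rows I,L / cols i,D,ℓ,X1:
  I: [ 1  0  0  3]
  L: [ 0  1  1 -3]
Row reduction gives pivot columns i,D; rank = 2
Pivot set = {i,D}, free = {ℓ,X1}
RREF:
  r0: [   1    0    0    3]
  r1: [   0    1    1   -3]
Fix exponent of ℓ at 1, X1 at 0; solve each RREF row for its pivot's exponent:
  r0: exp(i) + (0)·1 = 0 ⇒ exp(i) = 0
  r1: exp(D) + (1)·1 = 0 ⇒ exp(D) = -1
Π_1 = D^-1 · ℓ

["0", "-1", "1", "0"]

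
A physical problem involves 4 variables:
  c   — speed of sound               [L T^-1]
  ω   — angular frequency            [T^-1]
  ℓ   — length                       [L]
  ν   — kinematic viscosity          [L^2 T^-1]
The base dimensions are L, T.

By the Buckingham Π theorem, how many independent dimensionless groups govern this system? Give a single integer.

2

Dimensional matrix (L×T by c×ω×ℓ×ν):
  L: [ 1  0  1  2]
  T: [-1 -1  0 -1]
Row reduction gives pivot columns c,ω; rank = 2
Π count = n − r = 4 − 2 = 2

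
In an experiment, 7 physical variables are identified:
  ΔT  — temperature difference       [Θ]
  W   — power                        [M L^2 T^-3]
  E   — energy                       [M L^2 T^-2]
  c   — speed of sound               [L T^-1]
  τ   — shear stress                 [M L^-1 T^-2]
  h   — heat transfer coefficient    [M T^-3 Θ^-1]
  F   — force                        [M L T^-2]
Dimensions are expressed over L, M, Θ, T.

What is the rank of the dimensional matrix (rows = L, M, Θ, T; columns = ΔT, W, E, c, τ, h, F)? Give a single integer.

Dimensional matrix (L×M×Θ×T by ΔT×W×E×c×τ×h×F):
  L: [ 0  2  2  1 -1  0  1]
  M: [ 0  1  1  0  1  1  1]
  Θ: [ 1  0  0  0  0 -1  0]
  T: [ 0 -3 -2 -1 -2 -3 -2]
Row reduction gives pivot columns ΔT,W,E,c; rank = 4

4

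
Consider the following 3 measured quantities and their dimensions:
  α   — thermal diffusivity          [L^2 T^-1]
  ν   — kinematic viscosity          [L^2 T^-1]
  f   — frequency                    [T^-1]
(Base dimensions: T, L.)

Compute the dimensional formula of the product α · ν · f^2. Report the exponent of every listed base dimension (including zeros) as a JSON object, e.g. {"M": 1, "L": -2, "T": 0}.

{"T": -4, "L": 4}

Exponent matrix [T,L] × [α,ν,f]:
  T: [-1 -1 -1]
  L: [ 2  2  0]
  [T]: (1)·-1+(1)·-1+(2)·-1 = -4
  [L]: (1)·2+(1)·2+(2)·0 = 4
⇒ T^-4 L^4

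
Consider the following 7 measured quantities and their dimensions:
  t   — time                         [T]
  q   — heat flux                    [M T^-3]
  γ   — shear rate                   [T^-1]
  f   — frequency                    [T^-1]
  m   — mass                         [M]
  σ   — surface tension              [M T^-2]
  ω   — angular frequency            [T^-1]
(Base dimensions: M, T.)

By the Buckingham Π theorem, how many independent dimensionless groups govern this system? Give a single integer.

Exponent matrix [M,T] × [t,q,γ,f,m,σ,ω]:
  M: [ 0  1  0  0  1  1  0]
  T: [ 1 -3 -1 -1  0 -2 -1]
RREF → pivots at {t,q} ⇒ r = 2
7 vars − rank 2 = 5 Π groups

5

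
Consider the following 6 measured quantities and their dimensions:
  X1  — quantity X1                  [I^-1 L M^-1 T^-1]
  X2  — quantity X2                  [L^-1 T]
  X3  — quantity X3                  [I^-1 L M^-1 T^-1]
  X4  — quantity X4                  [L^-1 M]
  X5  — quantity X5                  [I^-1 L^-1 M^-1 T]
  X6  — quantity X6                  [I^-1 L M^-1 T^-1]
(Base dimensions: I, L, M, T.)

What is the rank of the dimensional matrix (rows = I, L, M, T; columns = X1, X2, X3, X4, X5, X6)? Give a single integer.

3

Exponent matrix [I,L,M,T] × [X1,X2,X3,X4,X5,X6]:
  I: [-1  0 -1  0 -1 -1]
  L: [ 1 -1  1 -1 -1  1]
  M: [-1  0 -1  1 -1 -1]
  T: [-1  1 -1  0  1 -1]
RREF → pivots at {X1,X2,X4} ⇒ r = 3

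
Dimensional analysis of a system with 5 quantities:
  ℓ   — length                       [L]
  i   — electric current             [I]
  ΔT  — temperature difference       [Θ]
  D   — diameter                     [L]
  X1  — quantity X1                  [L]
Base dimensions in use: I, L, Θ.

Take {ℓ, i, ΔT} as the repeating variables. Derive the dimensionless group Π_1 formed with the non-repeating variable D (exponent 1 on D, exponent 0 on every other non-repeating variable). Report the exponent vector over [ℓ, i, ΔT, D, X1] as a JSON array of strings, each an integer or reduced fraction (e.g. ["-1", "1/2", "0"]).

["-1", "0", "0", "1", "0"]

Dimensional matrix (I×L×Θ by ℓ×i×ΔT×D×X1):
  I: [ 0  1  0  0  0]
  L: [ 1  0  0  1  1]
  Θ: [ 0  0  1  0  0]
RREF → pivots at {ℓ,i,ΔT} ⇒ r = 3
Pivot set = {ℓ,i,ΔT}, free = {D,X1}
RREF:
  r0: [   1    0    0    1    1]
  r1: [   0    1    0    0    0]
  r2: [   0    0    1    0    0]
Fix exponent of D at 1, X1 at 0; solve each RREF row for its pivot's exponent:
  r0: exp(ℓ) + (1)·1 = 0 ⇒ exp(ℓ) = -1
  r1: exp(i) + (0)·1 = 0 ⇒ exp(i) = 0
  r2: exp(ΔT) + (0)·1 = 0 ⇒ exp(ΔT) = 0
Π_1 = ℓ^-1 · D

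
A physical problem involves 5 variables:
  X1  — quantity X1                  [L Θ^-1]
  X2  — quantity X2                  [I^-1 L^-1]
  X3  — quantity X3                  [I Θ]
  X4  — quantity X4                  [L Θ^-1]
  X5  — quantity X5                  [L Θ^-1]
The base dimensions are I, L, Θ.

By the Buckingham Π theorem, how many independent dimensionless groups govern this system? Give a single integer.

Write exponents as rows I,L,Θ / cols X1,X2,X3,X4,X5:
  I: [ 0 -1  1  0  0]
  L: [ 1 -1  0  1  1]
  Θ: [-1  0  1 -1 -1]
Row reduction gives pivot columns X1,X2; rank = 2
5 vars − rank 2 = 3 Π groups

3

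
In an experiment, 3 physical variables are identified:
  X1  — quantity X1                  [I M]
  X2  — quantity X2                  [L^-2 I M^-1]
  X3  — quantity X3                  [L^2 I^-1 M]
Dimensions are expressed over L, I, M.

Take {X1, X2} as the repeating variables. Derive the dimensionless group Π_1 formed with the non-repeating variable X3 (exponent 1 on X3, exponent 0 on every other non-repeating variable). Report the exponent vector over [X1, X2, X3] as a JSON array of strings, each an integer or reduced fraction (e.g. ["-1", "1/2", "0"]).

["0", "1", "1"]

Exponent matrix [L,I,M] × [X1,X2,X3]:
  L: [ 0 -2  2]
  I: [ 1  1 -1]
  M: [ 1 -1  1]
Echelon form has 2 nonzero rows (pivots: X1,X2)
Repeat: X1,X2; free: X3
RREF:
  r0: [   1    0    0]
  r1: [   0    1   -1]
  r2: [   0    0    0]
Fix exponent of X3 at 1; solve each RREF row for its pivot's exponent:
  r0: exp(X1) + (0)·1 = 0 ⇒ exp(X1) = 0
  r1: exp(X2) + (-1)·1 = 0 ⇒ exp(X2) = 1
Π_1 = X2 · X3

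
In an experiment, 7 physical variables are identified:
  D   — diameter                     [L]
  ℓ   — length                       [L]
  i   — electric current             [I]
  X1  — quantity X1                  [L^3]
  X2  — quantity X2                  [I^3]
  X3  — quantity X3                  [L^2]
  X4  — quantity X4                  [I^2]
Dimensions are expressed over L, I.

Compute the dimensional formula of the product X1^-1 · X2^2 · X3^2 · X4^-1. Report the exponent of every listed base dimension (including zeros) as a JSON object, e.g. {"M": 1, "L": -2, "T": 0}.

{"L": 1, "I": 4}

Exponent matrix [L,I] × [D,ℓ,i,X1,X2,X3,X4]:
  L: [ 1  1  0  3  0  2  0]
  I: [ 0  0  1  0  3  0  2]
  [L]: (-1)·3+(2)·0+(2)·2+(-1)·0 = 1
  [I]: (-1)·0+(2)·3+(2)·0+(-1)·2 = 4
⇒ L I^4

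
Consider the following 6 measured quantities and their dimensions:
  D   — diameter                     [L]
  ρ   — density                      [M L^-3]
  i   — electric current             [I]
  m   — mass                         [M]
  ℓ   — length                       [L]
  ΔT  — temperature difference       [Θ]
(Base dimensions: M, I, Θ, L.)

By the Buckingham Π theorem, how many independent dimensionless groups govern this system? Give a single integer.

2

Write exponents as rows M,I,Θ,L / cols D,ρ,i,m,ℓ,ΔT:
  M: [ 0  1  0  1  0  0]
  I: [ 0  0  1  0  0  0]
  Θ: [ 0  0  0  0  0  1]
  L: [ 1 -3  0  0  1  0]
RREF → pivots at {D,ρ,i,ΔT} ⇒ r = 4
Π count = n − r = 6 − 4 = 2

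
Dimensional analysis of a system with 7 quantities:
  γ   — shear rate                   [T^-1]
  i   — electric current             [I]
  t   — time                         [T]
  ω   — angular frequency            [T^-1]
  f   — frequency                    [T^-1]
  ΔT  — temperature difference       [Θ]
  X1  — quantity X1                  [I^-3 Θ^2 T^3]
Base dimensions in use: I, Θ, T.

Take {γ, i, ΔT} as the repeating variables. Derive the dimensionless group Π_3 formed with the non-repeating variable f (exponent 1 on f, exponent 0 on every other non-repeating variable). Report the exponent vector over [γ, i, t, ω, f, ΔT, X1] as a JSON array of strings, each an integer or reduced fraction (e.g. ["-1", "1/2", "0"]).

["-1", "0", "0", "0", "1", "0", "0"]

Exponent matrix [I,Θ,T] × [γ,i,t,ω,f,ΔT,X1]:
  I: [ 0  1  0  0  0  0 -3]
  Θ: [ 0  0  0  0  0  1  2]
  T: [-1  0  1 -1 -1  0  3]
Row reduction gives pivot columns γ,i,ΔT; rank = 3
Repeat: γ,i,ΔT; free: t,ω,f,X1
RREF:
  r0: [   1    0   -1    1    1    0   -3]
  r1: [   0    1    0    0    0    0   -3]
  r2: [   0    0    0    0    0    1    2]
Fix exponent of f at 1, t at 0, ω at 0, X1 at 0; solve each RREF row for its pivot's exponent:
  r0: exp(γ) + (1)·1 = 0 ⇒ exp(γ) = -1
  r1: exp(i) + (0)·1 = 0 ⇒ exp(i) = 0
  r2: exp(ΔT) + (0)·1 = 0 ⇒ exp(ΔT) = 0
Π_3 = γ^-1 · f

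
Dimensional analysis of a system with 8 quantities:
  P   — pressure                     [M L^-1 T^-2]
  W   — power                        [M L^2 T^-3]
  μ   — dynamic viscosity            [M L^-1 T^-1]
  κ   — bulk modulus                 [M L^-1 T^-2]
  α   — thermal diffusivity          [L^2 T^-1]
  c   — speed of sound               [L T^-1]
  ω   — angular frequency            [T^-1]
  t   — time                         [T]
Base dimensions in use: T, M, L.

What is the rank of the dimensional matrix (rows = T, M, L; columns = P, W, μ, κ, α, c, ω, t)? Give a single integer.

Dimensional matrix (T×M×L by P×W×μ×κ×α×c×ω×t):
  T: [-2 -3 -1 -2 -1 -1 -1  1]
  M: [ 1  1  1  1  0  0  0  0]
  L: [-1  2 -1 -1  2  1  0  0]
Row reduction gives pivot columns P,W,μ; rank = 3

3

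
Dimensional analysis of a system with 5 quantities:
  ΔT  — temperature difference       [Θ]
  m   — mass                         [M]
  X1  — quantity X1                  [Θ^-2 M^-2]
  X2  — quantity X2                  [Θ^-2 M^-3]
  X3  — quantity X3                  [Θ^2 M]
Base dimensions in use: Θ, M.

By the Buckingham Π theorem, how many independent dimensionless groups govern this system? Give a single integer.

3

Exponent matrix [Θ,M] × [ΔT,m,X1,X2,X3]:
  Θ: [ 1  0 -2 -2  2]
  M: [ 0  1 -2 -3  1]
Row reduction gives pivot columns ΔT,m; rank = 2
n=5, r=2 ⇒ 3 dimensionless groups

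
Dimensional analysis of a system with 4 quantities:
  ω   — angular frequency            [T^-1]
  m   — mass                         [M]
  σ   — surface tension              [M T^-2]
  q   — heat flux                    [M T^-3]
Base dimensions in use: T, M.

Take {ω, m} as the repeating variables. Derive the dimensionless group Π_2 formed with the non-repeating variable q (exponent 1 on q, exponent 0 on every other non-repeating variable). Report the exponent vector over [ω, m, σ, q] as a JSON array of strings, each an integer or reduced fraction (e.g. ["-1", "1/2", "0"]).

Dimensional matrix (T×M by ω×m×σ×q):
  T: [-1  0 -2 -3]
  M: [ 0  1  1  1]
RREF → pivots at {ω,m} ⇒ r = 2
Repeat: ω,m; free: σ,q
RREF:
  r0: [   1    0    2    3]
  r1: [   0    1    1    1]
Fix exponent of q at 1, σ at 0; solve each RREF row for its pivot's exponent:
  r0: exp(ω) + (3)·1 = 0 ⇒ exp(ω) = -3
  r1: exp(m) + (1)·1 = 0 ⇒ exp(m) = -1
Π_2 = ω^-3 · m^-1 · q

["-3", "-1", "0", "1"]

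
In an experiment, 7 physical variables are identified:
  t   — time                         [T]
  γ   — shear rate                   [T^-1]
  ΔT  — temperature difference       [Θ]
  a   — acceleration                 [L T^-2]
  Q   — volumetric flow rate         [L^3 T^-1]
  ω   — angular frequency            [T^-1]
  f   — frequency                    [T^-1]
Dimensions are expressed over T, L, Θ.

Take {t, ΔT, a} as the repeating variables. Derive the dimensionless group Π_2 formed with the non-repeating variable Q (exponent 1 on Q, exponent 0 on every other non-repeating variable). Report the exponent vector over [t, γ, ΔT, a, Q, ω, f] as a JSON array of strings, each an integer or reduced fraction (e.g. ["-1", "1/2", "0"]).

Dimensional matrix (T×L×Θ by t×γ×ΔT×a×Q×ω×f):
  T: [ 1 -1  0 -2 -1 -1 -1]
  L: [ 0  0  0  1  3  0  0]
  Θ: [ 0  0  1  0  0  0  0]
RREF → pivots at {t,ΔT,a} ⇒ r = 3
Pivot set = {t,ΔT,a}, free = {γ,Q,ω,f}
RREF:
  r0: [   1   -1    0    0    5   -1   -1]
  r1: [   0    0    1    0    0    0    0]
  r2: [   0    0    0    1    3    0    0]
Fix exponent of Q at 1, γ at 0, ω at 0, f at 0; solve each RREF row for its pivot's exponent:
  r0: exp(t) + (5)·1 = 0 ⇒ exp(t) = -5
  r1: exp(ΔT) + (0)·1 = 0 ⇒ exp(ΔT) = 0
  r2: exp(a) + (3)·1 = 0 ⇒ exp(a) = -3
Π_2 = t^-5 · a^-3 · Q

["-5", "0", "0", "-3", "1", "0", "0"]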